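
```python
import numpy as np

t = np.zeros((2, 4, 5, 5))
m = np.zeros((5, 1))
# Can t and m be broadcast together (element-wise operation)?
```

Yes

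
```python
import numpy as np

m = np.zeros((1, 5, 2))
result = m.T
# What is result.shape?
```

(2, 5, 1)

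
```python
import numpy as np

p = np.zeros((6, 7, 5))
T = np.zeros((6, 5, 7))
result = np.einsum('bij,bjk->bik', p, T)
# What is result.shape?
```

(6, 7, 7)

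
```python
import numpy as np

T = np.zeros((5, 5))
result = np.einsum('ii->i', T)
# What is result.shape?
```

(5,)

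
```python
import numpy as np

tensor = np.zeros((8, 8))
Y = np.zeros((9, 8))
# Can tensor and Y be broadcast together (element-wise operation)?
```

No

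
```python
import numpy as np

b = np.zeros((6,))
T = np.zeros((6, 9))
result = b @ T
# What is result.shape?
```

(9,)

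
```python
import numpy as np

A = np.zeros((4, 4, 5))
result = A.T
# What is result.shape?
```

(5, 4, 4)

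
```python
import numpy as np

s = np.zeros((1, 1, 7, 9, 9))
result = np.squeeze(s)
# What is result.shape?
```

(7, 9, 9)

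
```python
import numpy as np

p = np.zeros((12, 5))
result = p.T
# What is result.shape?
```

(5, 12)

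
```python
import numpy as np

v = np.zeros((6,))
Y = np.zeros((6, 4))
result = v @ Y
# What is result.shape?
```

(4,)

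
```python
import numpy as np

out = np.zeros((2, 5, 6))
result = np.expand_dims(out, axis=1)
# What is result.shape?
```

(2, 1, 5, 6)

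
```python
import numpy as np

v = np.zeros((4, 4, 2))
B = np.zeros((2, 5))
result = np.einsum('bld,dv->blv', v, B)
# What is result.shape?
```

(4, 4, 5)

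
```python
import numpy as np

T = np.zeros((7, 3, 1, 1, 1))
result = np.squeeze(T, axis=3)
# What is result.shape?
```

(7, 3, 1, 1)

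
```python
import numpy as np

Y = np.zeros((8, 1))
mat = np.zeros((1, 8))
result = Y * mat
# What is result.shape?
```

(8, 8)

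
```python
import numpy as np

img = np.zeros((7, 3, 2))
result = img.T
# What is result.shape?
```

(2, 3, 7)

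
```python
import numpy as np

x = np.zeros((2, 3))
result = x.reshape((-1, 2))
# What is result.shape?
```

(3, 2)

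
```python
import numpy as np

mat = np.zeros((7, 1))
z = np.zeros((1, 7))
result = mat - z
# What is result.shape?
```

(7, 7)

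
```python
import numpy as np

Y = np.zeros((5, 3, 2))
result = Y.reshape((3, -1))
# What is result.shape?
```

(3, 10)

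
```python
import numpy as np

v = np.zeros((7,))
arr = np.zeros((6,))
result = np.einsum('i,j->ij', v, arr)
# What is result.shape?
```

(7, 6)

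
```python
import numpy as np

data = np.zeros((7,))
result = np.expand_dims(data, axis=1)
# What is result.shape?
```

(7, 1)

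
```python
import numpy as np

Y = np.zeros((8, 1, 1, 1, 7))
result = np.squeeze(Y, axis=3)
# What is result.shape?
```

(8, 1, 1, 7)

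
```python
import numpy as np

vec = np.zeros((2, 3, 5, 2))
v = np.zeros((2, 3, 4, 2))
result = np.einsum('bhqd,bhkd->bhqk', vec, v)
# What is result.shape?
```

(2, 3, 5, 4)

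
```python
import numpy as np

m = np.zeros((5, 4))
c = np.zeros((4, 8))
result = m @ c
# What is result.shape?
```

(5, 8)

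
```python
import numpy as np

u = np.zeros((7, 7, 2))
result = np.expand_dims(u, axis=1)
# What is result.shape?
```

(7, 1, 7, 2)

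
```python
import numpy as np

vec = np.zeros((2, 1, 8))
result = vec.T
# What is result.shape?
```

(8, 1, 2)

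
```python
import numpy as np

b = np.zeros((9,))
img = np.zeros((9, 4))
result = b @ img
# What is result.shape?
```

(4,)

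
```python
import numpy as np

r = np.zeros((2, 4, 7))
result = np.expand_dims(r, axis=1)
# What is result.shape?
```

(2, 1, 4, 7)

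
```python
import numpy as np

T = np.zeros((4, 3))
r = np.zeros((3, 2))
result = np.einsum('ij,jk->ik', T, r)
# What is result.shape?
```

(4, 2)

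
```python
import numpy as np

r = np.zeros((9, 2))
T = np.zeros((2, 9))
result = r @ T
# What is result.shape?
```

(9, 9)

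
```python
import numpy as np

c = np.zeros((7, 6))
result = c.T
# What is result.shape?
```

(6, 7)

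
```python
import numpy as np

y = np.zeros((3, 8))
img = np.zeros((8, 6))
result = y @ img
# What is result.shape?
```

(3, 6)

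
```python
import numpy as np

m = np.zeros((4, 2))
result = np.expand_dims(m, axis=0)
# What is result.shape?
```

(1, 4, 2)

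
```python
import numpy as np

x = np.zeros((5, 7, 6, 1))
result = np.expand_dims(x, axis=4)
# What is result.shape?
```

(5, 7, 6, 1, 1)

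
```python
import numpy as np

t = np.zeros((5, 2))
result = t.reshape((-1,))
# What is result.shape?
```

(10,)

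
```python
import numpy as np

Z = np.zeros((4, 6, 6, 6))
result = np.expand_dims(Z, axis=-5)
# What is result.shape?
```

(1, 4, 6, 6, 6)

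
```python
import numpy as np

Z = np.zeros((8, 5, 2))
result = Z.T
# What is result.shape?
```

(2, 5, 8)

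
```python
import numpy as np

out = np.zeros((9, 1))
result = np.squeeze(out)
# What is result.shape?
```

(9,)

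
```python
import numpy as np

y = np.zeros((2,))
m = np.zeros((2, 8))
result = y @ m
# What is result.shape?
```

(8,)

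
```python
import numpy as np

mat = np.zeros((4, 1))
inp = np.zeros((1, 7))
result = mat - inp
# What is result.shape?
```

(4, 7)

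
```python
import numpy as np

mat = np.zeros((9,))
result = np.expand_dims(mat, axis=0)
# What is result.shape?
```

(1, 9)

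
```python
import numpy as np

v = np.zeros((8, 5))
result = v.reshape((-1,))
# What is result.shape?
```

(40,)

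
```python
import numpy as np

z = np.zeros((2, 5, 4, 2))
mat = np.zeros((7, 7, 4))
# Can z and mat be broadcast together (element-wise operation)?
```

No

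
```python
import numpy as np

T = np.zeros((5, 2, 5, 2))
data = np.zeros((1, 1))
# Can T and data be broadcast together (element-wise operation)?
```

Yes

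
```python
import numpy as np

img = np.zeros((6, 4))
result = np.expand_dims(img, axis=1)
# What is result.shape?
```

(6, 1, 4)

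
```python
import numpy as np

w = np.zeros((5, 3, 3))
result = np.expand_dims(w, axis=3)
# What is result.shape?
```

(5, 3, 3, 1)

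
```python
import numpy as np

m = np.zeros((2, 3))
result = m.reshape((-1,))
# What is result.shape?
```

(6,)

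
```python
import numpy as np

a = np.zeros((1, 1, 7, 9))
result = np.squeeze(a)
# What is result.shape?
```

(7, 9)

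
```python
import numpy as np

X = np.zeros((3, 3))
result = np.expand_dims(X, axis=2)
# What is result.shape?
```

(3, 3, 1)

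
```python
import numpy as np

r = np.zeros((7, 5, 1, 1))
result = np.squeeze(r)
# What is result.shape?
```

(7, 5)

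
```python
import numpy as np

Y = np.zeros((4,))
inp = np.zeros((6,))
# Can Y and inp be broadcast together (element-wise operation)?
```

No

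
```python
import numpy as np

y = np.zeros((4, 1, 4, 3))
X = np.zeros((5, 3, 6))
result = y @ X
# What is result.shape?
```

(4, 5, 4, 6)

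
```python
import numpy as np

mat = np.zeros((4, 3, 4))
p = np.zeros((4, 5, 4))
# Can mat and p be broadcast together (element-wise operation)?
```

No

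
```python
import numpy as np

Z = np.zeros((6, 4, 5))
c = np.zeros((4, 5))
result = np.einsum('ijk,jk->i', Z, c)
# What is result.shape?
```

(6,)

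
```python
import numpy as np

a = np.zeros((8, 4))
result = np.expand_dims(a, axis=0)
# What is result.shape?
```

(1, 8, 4)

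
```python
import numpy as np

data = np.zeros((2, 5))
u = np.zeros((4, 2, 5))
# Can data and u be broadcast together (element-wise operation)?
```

Yes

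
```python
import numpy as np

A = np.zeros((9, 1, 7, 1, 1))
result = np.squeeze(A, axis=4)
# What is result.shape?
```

(9, 1, 7, 1)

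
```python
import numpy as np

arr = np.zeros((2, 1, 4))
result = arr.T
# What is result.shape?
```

(4, 1, 2)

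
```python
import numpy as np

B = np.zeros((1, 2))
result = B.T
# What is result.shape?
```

(2, 1)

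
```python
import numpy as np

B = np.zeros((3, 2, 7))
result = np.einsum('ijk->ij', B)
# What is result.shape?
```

(3, 2)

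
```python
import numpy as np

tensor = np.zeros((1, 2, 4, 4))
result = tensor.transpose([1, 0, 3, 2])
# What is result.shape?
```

(2, 1, 4, 4)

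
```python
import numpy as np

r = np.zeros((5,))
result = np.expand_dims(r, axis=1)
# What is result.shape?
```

(5, 1)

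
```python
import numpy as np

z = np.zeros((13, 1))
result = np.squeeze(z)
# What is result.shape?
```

(13,)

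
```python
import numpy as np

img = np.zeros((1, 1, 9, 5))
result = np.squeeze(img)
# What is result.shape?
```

(9, 5)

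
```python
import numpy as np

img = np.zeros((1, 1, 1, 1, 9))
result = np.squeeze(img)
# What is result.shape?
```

(9,)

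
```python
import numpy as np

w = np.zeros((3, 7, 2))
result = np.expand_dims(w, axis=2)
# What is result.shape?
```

(3, 7, 1, 2)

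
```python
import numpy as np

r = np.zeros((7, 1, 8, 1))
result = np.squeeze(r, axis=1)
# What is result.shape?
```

(7, 8, 1)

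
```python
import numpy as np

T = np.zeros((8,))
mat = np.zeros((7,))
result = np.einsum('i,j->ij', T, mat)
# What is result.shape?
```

(8, 7)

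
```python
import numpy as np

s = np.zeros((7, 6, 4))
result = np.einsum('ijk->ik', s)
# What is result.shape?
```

(7, 4)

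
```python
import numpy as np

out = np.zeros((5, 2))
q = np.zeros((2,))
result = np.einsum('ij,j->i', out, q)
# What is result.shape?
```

(5,)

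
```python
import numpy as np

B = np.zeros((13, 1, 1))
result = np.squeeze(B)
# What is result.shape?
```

(13,)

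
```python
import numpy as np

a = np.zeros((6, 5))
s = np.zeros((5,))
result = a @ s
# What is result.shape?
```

(6,)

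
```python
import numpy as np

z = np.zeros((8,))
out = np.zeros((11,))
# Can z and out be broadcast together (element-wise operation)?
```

No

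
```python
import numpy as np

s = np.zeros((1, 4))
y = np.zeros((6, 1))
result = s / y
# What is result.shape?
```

(6, 4)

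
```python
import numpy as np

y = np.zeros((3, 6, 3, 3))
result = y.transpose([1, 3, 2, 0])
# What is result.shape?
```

(6, 3, 3, 3)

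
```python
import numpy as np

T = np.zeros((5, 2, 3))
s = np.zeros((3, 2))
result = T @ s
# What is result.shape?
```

(5, 2, 2)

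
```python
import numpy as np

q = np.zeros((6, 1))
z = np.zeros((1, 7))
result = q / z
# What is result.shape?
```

(6, 7)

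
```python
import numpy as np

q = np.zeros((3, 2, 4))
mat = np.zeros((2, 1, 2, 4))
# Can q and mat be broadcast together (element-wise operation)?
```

Yes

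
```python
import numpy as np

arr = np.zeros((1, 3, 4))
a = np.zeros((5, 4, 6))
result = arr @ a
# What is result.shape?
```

(5, 3, 6)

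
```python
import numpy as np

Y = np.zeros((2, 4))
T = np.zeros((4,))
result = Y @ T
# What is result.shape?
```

(2,)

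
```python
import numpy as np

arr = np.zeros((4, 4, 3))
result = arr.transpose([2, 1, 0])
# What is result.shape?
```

(3, 4, 4)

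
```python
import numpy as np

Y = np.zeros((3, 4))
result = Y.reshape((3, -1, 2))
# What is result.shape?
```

(3, 2, 2)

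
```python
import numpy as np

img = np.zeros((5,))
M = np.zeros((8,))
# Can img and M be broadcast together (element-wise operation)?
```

No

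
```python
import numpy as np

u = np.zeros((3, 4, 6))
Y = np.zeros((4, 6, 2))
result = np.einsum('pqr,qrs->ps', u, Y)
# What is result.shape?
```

(3, 2)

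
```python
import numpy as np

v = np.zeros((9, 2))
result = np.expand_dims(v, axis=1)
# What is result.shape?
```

(9, 1, 2)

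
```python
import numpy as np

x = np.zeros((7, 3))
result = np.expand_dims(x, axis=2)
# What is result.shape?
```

(7, 3, 1)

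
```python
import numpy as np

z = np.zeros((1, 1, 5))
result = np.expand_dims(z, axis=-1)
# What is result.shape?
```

(1, 1, 5, 1)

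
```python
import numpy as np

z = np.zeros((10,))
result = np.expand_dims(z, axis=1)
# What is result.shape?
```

(10, 1)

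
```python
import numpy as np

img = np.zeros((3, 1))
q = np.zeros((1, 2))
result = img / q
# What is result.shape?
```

(3, 2)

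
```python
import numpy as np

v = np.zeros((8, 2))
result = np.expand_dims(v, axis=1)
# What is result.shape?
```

(8, 1, 2)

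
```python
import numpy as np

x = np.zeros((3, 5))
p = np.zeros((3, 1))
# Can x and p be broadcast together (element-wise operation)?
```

Yes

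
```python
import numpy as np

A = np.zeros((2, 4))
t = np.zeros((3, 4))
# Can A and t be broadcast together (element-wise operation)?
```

No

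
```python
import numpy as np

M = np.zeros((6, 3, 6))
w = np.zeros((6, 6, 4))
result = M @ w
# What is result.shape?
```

(6, 3, 4)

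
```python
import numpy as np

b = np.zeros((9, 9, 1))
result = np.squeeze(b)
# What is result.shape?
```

(9, 9)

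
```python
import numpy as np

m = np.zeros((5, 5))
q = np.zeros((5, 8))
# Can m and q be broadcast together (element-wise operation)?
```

No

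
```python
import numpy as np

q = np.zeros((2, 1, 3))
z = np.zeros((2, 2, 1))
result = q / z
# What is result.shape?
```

(2, 2, 3)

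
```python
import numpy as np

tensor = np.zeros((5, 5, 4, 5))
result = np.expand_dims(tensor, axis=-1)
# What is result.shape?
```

(5, 5, 4, 5, 1)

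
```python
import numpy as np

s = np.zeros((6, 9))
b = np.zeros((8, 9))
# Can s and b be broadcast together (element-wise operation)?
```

No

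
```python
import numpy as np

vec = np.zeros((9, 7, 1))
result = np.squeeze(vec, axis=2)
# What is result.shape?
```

(9, 7)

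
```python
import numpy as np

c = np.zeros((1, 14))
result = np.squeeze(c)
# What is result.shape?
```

(14,)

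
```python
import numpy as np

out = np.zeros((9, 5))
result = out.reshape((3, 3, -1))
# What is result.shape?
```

(3, 3, 5)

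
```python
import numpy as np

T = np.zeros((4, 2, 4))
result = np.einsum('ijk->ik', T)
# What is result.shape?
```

(4, 4)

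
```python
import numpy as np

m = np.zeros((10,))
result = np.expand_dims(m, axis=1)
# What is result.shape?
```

(10, 1)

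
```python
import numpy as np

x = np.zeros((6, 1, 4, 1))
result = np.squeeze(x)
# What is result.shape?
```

(6, 4)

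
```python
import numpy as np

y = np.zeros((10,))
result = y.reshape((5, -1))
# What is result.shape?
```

(5, 2)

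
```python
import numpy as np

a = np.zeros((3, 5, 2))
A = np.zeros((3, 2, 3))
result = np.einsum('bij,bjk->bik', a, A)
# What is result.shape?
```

(3, 5, 3)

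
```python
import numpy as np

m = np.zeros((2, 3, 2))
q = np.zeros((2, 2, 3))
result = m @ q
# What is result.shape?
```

(2, 3, 3)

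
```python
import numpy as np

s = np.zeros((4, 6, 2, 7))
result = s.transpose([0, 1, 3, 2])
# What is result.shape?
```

(4, 6, 7, 2)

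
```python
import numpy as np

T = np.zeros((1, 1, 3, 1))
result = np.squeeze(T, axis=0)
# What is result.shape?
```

(1, 3, 1)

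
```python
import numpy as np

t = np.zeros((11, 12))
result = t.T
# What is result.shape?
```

(12, 11)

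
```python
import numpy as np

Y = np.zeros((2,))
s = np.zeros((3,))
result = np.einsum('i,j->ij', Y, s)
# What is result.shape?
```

(2, 3)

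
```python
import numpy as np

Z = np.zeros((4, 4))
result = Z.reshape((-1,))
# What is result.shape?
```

(16,)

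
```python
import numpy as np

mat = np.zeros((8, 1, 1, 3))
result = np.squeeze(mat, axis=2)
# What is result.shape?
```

(8, 1, 3)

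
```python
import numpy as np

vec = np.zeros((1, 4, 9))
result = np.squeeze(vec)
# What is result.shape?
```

(4, 9)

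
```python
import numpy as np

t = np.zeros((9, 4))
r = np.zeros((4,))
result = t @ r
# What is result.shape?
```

(9,)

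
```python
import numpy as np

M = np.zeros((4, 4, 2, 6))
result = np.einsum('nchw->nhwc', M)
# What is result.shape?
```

(4, 2, 6, 4)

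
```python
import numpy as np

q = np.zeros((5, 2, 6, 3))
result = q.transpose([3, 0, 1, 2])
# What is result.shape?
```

(3, 5, 2, 6)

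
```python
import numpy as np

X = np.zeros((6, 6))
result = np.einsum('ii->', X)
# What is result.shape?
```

()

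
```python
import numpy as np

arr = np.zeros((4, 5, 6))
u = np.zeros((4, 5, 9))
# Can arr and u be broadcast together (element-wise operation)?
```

No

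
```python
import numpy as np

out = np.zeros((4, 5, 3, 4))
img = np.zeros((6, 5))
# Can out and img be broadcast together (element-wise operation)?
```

No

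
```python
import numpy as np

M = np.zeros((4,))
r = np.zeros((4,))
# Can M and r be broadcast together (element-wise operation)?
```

Yes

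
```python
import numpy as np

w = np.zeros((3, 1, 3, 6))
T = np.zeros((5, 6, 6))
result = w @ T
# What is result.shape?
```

(3, 5, 3, 6)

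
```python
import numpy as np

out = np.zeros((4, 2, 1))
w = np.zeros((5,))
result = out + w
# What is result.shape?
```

(4, 2, 5)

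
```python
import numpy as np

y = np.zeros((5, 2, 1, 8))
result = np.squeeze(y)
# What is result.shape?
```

(5, 2, 8)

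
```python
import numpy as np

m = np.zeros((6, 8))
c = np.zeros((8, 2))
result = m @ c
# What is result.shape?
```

(6, 2)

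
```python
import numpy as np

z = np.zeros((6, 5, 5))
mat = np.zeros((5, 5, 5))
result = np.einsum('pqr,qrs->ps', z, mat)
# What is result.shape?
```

(6, 5)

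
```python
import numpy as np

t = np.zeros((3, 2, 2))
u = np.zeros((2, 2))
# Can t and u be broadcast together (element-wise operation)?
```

Yes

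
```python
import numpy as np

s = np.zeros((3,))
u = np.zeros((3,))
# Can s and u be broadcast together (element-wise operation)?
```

Yes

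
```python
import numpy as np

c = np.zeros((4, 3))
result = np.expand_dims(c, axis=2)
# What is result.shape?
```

(4, 3, 1)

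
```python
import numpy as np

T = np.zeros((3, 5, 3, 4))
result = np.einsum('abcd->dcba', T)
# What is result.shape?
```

(4, 3, 5, 3)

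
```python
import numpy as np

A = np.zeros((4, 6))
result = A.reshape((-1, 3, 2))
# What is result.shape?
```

(4, 3, 2)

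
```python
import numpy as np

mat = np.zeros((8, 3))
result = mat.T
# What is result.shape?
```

(3, 8)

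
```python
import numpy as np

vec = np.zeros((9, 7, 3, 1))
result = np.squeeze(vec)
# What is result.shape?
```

(9, 7, 3)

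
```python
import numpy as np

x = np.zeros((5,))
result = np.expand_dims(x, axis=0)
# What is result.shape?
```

(1, 5)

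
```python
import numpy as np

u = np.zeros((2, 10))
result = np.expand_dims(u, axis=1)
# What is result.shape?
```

(2, 1, 10)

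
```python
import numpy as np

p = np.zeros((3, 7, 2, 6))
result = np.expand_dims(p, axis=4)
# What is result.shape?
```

(3, 7, 2, 6, 1)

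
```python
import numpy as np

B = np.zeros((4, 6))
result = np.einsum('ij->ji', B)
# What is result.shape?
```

(6, 4)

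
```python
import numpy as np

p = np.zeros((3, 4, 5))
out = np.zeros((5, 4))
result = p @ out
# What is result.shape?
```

(3, 4, 4)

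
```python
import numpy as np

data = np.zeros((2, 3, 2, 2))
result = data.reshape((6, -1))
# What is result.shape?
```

(6, 4)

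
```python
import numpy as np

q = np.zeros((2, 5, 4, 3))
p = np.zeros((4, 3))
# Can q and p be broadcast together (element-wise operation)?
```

Yes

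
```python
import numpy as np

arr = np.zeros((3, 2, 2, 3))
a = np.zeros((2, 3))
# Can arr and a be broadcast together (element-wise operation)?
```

Yes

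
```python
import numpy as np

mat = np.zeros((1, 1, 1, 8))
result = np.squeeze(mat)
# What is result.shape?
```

(8,)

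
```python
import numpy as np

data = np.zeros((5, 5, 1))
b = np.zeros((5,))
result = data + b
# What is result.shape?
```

(5, 5, 5)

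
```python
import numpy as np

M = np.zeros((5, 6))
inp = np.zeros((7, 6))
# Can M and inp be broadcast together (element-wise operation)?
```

No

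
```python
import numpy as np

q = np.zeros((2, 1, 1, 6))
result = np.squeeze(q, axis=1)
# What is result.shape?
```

(2, 1, 6)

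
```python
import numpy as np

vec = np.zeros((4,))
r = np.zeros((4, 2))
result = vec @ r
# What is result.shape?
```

(2,)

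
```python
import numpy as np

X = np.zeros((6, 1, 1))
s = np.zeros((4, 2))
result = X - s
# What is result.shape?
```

(6, 4, 2)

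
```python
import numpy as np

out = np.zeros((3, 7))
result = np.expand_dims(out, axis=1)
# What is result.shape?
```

(3, 1, 7)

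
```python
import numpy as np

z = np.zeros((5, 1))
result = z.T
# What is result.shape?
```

(1, 5)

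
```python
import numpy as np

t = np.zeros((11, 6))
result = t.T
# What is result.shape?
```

(6, 11)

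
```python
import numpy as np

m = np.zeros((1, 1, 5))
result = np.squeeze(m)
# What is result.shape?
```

(5,)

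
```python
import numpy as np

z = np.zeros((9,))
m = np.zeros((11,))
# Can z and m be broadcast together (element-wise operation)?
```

No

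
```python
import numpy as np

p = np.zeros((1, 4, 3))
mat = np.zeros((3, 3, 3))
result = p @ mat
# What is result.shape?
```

(3, 4, 3)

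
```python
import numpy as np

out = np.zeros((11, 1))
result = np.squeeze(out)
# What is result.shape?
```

(11,)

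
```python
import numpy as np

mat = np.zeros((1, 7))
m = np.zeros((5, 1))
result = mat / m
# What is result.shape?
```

(5, 7)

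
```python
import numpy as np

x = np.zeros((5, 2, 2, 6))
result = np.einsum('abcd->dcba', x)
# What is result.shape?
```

(6, 2, 2, 5)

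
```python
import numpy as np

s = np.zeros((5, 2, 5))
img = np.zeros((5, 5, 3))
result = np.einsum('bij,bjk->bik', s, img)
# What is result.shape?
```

(5, 2, 3)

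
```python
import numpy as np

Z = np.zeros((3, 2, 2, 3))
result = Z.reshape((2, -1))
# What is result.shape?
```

(2, 18)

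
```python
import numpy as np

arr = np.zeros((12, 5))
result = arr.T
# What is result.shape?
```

(5, 12)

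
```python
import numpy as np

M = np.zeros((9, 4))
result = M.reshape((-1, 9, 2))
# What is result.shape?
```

(2, 9, 2)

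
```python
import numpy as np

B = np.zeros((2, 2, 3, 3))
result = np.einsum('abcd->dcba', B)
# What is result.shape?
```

(3, 3, 2, 2)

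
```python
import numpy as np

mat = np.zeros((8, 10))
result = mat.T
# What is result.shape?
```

(10, 8)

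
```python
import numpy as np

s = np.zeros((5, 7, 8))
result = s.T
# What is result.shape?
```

(8, 7, 5)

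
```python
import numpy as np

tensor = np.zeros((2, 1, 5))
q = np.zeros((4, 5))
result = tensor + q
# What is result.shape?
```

(2, 4, 5)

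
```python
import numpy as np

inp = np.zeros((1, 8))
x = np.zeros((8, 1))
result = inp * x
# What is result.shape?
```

(8, 8)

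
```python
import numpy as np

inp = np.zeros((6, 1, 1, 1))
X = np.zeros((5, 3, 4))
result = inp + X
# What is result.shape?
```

(6, 5, 3, 4)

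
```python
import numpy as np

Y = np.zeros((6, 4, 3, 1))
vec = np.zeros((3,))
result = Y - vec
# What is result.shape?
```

(6, 4, 3, 3)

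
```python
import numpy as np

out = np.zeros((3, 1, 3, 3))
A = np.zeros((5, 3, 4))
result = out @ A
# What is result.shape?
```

(3, 5, 3, 4)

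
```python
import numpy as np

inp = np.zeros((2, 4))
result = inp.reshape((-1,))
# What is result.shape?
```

(8,)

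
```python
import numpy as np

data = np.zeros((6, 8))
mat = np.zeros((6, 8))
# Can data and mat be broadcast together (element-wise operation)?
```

Yes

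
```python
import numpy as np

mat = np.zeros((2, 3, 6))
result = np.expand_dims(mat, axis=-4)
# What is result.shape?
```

(1, 2, 3, 6)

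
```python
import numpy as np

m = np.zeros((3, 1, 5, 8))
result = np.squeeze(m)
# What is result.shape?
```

(3, 5, 8)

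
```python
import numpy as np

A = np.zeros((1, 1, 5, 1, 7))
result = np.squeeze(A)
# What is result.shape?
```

(5, 7)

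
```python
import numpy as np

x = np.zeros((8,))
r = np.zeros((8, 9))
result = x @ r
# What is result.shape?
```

(9,)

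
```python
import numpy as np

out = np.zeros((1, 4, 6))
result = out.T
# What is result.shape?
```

(6, 4, 1)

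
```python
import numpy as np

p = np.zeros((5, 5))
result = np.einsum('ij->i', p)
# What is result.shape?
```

(5,)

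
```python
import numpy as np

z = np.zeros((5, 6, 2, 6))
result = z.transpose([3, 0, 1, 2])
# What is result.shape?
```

(6, 5, 6, 2)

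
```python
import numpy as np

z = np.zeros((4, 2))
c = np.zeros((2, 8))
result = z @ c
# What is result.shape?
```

(4, 8)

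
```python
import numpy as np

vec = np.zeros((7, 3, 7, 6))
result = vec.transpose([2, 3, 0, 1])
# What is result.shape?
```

(7, 6, 7, 3)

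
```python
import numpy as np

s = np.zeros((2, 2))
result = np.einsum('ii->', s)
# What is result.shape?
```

()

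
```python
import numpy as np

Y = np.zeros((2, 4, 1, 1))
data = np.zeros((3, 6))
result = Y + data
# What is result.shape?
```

(2, 4, 3, 6)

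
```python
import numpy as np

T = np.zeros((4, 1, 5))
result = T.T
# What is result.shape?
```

(5, 1, 4)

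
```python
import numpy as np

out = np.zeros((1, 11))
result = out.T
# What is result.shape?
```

(11, 1)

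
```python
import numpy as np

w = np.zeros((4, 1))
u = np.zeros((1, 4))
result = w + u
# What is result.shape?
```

(4, 4)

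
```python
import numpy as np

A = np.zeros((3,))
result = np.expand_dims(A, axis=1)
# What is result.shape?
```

(3, 1)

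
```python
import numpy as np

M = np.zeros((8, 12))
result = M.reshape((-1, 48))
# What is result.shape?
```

(2, 48)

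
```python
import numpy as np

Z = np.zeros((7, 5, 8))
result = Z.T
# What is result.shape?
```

(8, 5, 7)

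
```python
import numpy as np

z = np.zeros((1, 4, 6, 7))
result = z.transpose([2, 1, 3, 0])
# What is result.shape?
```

(6, 4, 7, 1)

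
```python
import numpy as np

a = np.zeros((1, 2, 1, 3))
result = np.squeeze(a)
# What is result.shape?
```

(2, 3)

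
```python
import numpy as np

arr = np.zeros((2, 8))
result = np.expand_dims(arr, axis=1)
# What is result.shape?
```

(2, 1, 8)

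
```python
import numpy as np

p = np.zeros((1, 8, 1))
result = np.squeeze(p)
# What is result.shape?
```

(8,)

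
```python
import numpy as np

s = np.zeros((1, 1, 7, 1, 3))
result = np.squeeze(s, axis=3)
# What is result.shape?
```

(1, 1, 7, 3)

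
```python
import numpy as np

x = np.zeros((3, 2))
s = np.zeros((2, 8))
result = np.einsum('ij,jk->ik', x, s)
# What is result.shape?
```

(3, 8)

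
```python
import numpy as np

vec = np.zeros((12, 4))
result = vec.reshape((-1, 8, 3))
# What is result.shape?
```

(2, 8, 3)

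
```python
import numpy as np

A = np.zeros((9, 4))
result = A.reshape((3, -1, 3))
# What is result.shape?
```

(3, 4, 3)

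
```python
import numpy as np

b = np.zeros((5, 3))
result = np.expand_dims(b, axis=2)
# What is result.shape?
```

(5, 3, 1)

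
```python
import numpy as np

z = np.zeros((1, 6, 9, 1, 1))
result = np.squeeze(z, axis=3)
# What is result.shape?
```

(1, 6, 9, 1)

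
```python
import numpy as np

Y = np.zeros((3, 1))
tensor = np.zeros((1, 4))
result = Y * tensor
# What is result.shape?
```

(3, 4)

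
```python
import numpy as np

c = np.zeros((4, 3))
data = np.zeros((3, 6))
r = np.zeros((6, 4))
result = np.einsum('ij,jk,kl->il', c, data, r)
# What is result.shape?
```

(4, 4)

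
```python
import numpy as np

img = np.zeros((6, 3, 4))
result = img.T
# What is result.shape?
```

(4, 3, 6)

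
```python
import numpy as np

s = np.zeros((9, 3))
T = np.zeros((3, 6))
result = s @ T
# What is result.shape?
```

(9, 6)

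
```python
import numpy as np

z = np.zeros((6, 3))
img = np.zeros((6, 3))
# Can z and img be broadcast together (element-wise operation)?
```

Yes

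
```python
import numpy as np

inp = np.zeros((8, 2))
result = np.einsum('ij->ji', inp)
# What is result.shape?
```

(2, 8)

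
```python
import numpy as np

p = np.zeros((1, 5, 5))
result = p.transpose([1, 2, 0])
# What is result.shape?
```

(5, 5, 1)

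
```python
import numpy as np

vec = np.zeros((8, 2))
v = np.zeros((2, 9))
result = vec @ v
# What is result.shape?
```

(8, 9)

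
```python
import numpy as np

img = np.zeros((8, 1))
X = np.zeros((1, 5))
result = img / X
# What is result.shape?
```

(8, 5)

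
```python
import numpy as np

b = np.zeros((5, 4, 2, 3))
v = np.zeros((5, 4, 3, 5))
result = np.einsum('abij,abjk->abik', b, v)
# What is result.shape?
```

(5, 4, 2, 5)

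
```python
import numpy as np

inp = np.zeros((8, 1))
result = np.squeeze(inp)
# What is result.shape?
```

(8,)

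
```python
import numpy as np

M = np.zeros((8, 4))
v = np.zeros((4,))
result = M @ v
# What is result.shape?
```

(8,)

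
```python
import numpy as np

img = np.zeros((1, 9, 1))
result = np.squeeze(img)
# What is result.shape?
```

(9,)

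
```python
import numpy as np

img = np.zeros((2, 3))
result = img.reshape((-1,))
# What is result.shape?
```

(6,)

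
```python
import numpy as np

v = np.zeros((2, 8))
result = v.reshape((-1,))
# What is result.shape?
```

(16,)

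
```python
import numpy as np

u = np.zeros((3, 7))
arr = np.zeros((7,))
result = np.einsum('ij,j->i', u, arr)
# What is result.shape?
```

(3,)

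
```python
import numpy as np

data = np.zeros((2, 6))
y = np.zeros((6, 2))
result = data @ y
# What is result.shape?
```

(2, 2)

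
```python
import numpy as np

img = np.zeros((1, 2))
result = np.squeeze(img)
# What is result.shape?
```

(2,)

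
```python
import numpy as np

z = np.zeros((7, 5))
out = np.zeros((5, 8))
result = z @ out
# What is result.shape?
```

(7, 8)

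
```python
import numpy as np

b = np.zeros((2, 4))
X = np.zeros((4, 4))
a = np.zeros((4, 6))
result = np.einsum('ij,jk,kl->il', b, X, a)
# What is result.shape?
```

(2, 6)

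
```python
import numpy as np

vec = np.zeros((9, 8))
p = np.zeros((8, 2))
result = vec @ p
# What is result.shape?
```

(9, 2)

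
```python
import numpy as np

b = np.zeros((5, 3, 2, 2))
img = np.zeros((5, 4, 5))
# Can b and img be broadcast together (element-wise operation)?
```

No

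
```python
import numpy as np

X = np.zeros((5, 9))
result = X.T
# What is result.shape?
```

(9, 5)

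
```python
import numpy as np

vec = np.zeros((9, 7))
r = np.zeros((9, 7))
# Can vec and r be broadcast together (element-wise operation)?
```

Yes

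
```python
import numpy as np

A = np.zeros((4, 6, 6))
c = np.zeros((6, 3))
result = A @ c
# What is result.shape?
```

(4, 6, 3)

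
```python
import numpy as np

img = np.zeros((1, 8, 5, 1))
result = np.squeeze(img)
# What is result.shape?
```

(8, 5)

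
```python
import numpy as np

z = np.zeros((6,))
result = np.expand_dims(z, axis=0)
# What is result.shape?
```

(1, 6)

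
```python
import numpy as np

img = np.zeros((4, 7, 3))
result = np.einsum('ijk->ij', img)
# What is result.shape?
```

(4, 7)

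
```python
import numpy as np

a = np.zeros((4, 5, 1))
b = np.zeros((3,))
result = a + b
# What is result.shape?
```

(4, 5, 3)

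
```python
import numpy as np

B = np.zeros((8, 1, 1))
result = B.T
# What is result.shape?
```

(1, 1, 8)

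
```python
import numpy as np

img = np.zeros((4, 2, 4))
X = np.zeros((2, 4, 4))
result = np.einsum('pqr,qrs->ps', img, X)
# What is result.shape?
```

(4, 4)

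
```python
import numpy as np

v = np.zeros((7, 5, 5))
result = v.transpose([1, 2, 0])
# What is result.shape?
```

(5, 5, 7)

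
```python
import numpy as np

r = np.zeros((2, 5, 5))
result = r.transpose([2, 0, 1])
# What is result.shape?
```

(5, 2, 5)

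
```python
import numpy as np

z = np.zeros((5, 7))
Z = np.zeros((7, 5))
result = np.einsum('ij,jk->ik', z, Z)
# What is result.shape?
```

(5, 5)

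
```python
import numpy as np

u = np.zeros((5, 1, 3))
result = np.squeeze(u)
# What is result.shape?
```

(5, 3)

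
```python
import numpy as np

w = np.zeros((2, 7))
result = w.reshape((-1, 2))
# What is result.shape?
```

(7, 2)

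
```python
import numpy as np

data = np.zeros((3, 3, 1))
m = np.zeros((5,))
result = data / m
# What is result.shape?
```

(3, 3, 5)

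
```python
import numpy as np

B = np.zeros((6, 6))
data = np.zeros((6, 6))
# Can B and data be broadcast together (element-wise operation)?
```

Yes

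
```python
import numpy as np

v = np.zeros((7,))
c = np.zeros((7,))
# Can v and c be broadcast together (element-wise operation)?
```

Yes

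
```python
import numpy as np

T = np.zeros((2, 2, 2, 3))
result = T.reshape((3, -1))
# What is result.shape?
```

(3, 8)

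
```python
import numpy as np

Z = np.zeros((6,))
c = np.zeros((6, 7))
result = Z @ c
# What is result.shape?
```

(7,)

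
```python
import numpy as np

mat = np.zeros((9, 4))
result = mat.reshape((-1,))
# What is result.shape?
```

(36,)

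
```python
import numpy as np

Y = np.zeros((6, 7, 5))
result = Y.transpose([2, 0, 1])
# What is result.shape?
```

(5, 6, 7)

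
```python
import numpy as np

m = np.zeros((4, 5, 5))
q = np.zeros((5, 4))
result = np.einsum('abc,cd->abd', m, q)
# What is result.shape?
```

(4, 5, 4)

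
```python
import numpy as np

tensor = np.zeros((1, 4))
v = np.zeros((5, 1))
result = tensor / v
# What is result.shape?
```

(5, 4)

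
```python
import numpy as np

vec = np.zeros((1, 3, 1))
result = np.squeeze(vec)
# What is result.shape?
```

(3,)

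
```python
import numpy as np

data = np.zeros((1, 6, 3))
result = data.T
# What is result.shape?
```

(3, 6, 1)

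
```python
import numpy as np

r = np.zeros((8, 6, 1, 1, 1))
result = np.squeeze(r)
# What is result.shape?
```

(8, 6)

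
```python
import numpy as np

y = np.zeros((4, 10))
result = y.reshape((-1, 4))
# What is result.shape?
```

(10, 4)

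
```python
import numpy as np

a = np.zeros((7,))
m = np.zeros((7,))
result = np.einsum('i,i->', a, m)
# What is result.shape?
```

()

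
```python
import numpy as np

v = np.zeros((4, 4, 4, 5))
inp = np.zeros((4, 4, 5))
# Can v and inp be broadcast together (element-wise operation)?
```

Yes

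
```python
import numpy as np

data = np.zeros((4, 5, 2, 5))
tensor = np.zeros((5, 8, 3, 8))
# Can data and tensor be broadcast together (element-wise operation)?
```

No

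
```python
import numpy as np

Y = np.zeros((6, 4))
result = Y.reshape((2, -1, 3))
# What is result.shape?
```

(2, 4, 3)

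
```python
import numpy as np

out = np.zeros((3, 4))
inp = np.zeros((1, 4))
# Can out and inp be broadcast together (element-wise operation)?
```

Yes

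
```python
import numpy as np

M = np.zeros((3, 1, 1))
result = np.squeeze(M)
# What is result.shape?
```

(3,)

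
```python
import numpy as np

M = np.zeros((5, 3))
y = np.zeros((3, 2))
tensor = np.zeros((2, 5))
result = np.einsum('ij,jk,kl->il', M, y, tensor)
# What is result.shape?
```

(5, 5)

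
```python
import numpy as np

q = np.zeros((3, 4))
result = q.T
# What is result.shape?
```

(4, 3)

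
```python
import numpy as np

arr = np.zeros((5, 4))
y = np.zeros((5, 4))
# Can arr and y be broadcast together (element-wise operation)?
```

Yes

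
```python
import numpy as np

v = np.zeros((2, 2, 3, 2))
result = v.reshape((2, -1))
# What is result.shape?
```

(2, 12)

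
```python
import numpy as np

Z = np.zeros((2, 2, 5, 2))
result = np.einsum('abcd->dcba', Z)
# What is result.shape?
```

(2, 5, 2, 2)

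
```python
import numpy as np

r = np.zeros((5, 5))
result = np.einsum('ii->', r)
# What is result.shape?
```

()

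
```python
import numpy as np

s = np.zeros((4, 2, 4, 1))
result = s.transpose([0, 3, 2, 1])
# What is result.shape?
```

(4, 1, 4, 2)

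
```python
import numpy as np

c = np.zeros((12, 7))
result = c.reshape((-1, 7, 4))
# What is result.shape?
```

(3, 7, 4)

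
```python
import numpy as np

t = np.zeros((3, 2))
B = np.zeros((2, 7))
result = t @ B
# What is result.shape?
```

(3, 7)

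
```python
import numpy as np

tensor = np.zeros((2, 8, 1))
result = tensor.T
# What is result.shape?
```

(1, 8, 2)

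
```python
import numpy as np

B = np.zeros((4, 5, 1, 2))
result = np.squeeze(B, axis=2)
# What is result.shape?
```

(4, 5, 2)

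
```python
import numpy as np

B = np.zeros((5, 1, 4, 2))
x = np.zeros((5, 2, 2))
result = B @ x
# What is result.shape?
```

(5, 5, 4, 2)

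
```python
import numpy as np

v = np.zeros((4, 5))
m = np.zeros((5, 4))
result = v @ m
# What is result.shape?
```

(4, 4)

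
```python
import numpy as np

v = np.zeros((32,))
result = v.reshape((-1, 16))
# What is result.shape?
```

(2, 16)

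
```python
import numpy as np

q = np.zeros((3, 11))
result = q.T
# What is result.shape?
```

(11, 3)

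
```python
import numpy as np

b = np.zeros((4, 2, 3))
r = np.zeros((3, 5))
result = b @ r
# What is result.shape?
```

(4, 2, 5)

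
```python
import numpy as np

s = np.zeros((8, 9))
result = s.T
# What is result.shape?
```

(9, 8)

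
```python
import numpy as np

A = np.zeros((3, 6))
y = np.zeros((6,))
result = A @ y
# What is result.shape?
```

(3,)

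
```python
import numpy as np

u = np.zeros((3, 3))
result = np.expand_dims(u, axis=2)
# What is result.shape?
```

(3, 3, 1)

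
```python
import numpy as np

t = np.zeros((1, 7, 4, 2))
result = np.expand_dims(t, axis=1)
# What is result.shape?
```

(1, 1, 7, 4, 2)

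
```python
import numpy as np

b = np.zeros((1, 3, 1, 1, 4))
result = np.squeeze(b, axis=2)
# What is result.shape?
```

(1, 3, 1, 4)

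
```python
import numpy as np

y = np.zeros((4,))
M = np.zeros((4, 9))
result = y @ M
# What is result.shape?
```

(9,)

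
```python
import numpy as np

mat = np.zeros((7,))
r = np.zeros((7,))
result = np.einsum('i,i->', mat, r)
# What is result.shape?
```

()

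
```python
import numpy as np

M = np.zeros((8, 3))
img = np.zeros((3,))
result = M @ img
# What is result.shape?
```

(8,)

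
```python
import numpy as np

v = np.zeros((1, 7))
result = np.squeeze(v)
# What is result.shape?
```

(7,)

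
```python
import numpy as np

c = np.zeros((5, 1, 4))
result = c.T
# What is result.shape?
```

(4, 1, 5)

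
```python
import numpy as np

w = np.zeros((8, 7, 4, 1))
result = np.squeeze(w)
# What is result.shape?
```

(8, 7, 4)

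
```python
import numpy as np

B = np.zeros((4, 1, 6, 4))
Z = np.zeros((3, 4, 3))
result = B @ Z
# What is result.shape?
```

(4, 3, 6, 3)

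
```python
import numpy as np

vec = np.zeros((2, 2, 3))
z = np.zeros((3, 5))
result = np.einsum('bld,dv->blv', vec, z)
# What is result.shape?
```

(2, 2, 5)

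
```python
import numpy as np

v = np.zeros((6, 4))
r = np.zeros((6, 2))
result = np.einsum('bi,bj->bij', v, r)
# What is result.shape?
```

(6, 4, 2)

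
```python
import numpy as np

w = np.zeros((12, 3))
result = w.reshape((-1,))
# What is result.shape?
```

(36,)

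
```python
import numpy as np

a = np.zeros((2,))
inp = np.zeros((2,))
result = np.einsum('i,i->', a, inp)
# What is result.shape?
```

()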